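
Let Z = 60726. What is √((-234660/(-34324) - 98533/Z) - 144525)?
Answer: I*√39242120239550442761598/521089806 ≈ 380.16*I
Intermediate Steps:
√((-234660/(-34324) - 98533/Z) - 144525) = √((-234660/(-34324) - 98533/60726) - 144525) = √((-234660*(-1/34324) - 98533*1/60726) - 144525) = √((58665/8581 - 98533/60726) - 144525) = √(2716979117/521089806 - 144525) = √(-75307787233033/521089806) = I*√39242120239550442761598/521089806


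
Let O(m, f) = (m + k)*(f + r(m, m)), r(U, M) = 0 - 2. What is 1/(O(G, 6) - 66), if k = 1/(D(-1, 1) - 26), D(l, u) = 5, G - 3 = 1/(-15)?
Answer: -35/1906 ≈ -0.018363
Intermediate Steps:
r(U, M) = -2
G = 44/15 (G = 3 + 1/(-15) = 3 - 1/15 = 44/15 ≈ 2.9333)
k = -1/21 (k = 1/(5 - 26) = 1/(-21) = -1/21 ≈ -0.047619)
O(m, f) = (-2 + f)*(-1/21 + m) (O(m, f) = (m - 1/21)*(f - 2) = (-1/21 + m)*(-2 + f) = (-2 + f)*(-1/21 + m))
1/(O(G, 6) - 66) = 1/((2/21 - 2*44/15 - 1/21*6 + 6*(44/15)) - 66) = 1/((2/21 - 88/15 - 2/7 + 88/5) - 66) = 1/(404/35 - 66) = 1/(-1906/35) = -35/1906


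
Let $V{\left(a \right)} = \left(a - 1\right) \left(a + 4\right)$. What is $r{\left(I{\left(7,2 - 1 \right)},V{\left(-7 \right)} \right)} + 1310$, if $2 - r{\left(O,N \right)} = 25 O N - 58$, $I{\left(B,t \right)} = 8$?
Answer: $-3430$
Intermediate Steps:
$V{\left(a \right)} = \left(-1 + a\right) \left(4 + a\right)$
$r{\left(O,N \right)} = 60 - 25 N O$ ($r{\left(O,N \right)} = 2 - \left(25 O N - 58\right) = 2 - \left(25 N O - 58\right) = 2 - \left(-58 + 25 N O\right) = 60 - 25 N O$)
$r{\left(I{\left(7,2 - 1 \right)},V{\left(-7 \right)} \right)} + 1310 = \left(60 - 25 \left(-4 + \left(-7\right)^{2} + 3 \left(-7\right)\right) 8\right) + 1310 = \left(60 - 25 \left(-4 + 49 - 21\right) 8\right) + 1310 = \left(60 - 600 \cdot 8\right) + 1310 = \left(60 - 4800\right) + 1310 = -4740 + 1310 = -3430$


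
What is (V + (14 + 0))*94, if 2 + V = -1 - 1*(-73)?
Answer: 7896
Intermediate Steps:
V = 70 (V = -2 + (-1 - 1*(-73)) = -2 + (-1 + 73) = -2 + 72 = 70)
(V + (14 + 0))*94 = (70 + (14 + 0))*94 = (70 + 14)*94 = 84*94 = 7896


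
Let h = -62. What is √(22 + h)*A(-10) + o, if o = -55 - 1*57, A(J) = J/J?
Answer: -112 + 2*I*√10 ≈ -112.0 + 6.3246*I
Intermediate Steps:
A(J) = 1
o = -112 (o = -55 - 57 = -112)
√(22 + h)*A(-10) + o = √(22 - 62)*1 - 112 = √(-40)*1 - 112 = (2*I*√10)*1 - 112 = 2*I*√10 - 112 = -112 + 2*I*√10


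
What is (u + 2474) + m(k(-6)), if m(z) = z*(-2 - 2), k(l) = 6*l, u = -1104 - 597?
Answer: 917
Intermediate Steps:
u = -1701
m(z) = -4*z (m(z) = z*(-4) = -4*z)
(u + 2474) + m(k(-6)) = (-1701 + 2474) - 24*(-6) = 773 - 4*(-36) = 773 + 144 = 917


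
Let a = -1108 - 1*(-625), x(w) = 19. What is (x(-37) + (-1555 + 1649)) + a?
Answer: -370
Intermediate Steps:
a = -483 (a = -1108 + 625 = -483)
(x(-37) + (-1555 + 1649)) + a = (19 + (-1555 + 1649)) - 483 = (19 + 94) - 483 = 113 - 483 = -370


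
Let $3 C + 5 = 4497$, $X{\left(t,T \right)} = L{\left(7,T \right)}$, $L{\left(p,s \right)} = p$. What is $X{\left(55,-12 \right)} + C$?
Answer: $\frac{4513}{3} \approx 1504.3$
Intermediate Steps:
$X{\left(t,T \right)} = 7$
$C = \frac{4492}{3}$ ($C = - \frac{5}{3} + \frac{1}{3} \cdot 4497 = - \frac{5}{3} + 1499 = \frac{4492}{3} \approx 1497.3$)
$X{\left(55,-12 \right)} + C = 7 + \frac{4492}{3} = \frac{4513}{3}$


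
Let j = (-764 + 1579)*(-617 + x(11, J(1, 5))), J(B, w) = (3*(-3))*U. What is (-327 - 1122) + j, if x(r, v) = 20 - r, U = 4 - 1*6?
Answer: -496969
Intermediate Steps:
U = -2 (U = 4 - 6 = -2)
J(B, w) = 18 (J(B, w) = (3*(-3))*(-2) = -9*(-2) = 18)
j = -495520 (j = (-764 + 1579)*(-617 + (20 - 1*11)) = 815*(-617 + (20 - 11)) = 815*(-617 + 9) = 815*(-608) = -495520)
(-327 - 1122) + j = (-327 - 1122) - 495520 = -1449 - 495520 = -496969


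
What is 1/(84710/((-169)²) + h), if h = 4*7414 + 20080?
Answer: 28561/1420594606 ≈ 2.0105e-5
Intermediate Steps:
h = 49736 (h = 29656 + 20080 = 49736)
1/(84710/((-169)²) + h) = 1/(84710/((-169)²) + 49736) = 1/(84710/28561 + 49736) = 1/(1420594606/28561) = 28561/1420594606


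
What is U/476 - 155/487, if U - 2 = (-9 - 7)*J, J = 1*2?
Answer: -44195/115906 ≈ -0.38130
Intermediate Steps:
J = 2
U = -30 (U = 2 + (-9 - 7)*2 = 2 - 16*2 = 2 - 32 = -30)
U/476 - 155/487 = -30/476 - 155/487 = -30*1/476 - 155*1/487 = -15/238 - 155/487 = -44195/115906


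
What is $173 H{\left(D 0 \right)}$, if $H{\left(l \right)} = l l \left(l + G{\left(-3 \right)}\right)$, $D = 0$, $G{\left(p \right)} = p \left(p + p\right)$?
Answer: $0$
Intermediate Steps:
$G{\left(p \right)} = 2 p^{2}$ ($G{\left(p \right)} = p 2 p = 2 p^{2}$)
$H{\left(l \right)} = l^{2} \left(18 + l\right)$ ($H{\left(l \right)} = l l \left(l + 2 \left(-3\right)^{2}\right) = l^{2} \left(l + 2 \cdot 9\right) = l^{2} \left(l + 18\right) = l^{2} \left(18 + l\right)$)
$173 H{\left(D 0 \right)} = 173 \left(0 \cdot 0\right)^{2} \left(18 + 0 \cdot 0\right) = 173 \cdot 0^{2} \left(18 + 0\right) = 173 \cdot 0 \cdot 18 = 173 \cdot 0 = 0$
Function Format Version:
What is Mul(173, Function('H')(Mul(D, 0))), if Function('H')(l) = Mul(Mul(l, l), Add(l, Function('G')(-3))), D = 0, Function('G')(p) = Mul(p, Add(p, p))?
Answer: 0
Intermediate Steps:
Function('G')(p) = Mul(2, Pow(p, 2)) (Function('G')(p) = Mul(p, Mul(2, p)) = Mul(2, Pow(p, 2)))
Function('H')(l) = Mul(Pow(l, 2), Add(18, l)) (Function('H')(l) = Mul(Mul(l, l), Add(l, Mul(2, Pow(-3, 2)))) = Mul(Pow(l, 2), Add(l, Mul(2, 9))) = Mul(Pow(l, 2), Add(l, 18)) = Mul(Pow(l, 2), Add(18, l)))
Mul(173, Function('H')(Mul(D, 0))) = Mul(173, Mul(Pow(Mul(0, 0), 2), Add(18, Mul(0, 0)))) = Mul(173, Mul(Pow(0, 2), Add(18, 0))) = Mul(173, Mul(0, 18)) = Mul(173, 0) = 0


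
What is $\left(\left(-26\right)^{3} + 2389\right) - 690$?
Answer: $-15877$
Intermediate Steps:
$\left(\left(-26\right)^{3} + 2389\right) - 690 = \left(-17576 + 2389\right) - 690 = -15187 - 690 = -15877$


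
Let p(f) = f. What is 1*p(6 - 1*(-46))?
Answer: 52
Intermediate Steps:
1*p(6 - 1*(-46)) = 1*(6 - 1*(-46)) = 1*(6 + 46) = 1*52 = 52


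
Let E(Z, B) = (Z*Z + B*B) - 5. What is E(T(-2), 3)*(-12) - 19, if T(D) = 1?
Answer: -79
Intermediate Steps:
E(Z, B) = -5 + B**2 + Z**2 (E(Z, B) = (Z**2 + B**2) - 5 = (B**2 + Z**2) - 5 = -5 + B**2 + Z**2)
E(T(-2), 3)*(-12) - 19 = (-5 + 3**2 + 1**2)*(-12) - 19 = (-5 + 9 + 1)*(-12) - 19 = 5*(-12) - 19 = -60 - 19 = -79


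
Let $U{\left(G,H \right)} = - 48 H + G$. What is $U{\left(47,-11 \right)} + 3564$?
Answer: $4139$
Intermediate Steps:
$U{\left(G,H \right)} = G - 48 H$
$U{\left(47,-11 \right)} + 3564 = \left(47 - -528\right) + 3564 = \left(47 + 528\right) + 3564 = 575 + 3564 = 4139$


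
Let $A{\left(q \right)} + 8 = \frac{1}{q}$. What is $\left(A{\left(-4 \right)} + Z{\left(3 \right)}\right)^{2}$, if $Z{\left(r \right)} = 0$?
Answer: $\frac{1089}{16} \approx 68.063$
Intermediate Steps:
$A{\left(q \right)} = -8 + \frac{1}{q}$
$\left(A{\left(-4 \right)} + Z{\left(3 \right)}\right)^{2} = \left(\left(-8 + \frac{1}{-4}\right) + 0\right)^{2} = \left(\left(-8 - \frac{1}{4}\right) + 0\right)^{2} = \left(- \frac{33}{4} + 0\right)^{2} = \left(- \frac{33}{4}\right)^{2} = \frac{1089}{16}$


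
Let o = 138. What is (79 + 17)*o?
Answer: 13248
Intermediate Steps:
(79 + 17)*o = (79 + 17)*138 = 96*138 = 13248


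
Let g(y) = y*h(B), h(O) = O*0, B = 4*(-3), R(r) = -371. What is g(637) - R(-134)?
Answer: 371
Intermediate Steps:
B = -12
h(O) = 0
g(y) = 0 (g(y) = y*0 = 0)
g(637) - R(-134) = 0 - 1*(-371) = 0 + 371 = 371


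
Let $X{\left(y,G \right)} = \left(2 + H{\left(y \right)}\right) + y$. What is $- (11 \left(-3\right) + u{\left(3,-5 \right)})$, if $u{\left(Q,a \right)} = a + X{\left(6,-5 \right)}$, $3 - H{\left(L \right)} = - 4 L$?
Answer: $3$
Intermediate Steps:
$H{\left(L \right)} = 3 + 4 L$ ($H{\left(L \right)} = 3 - - 4 L = 3 + 4 L$)
$X{\left(y,G \right)} = 5 + 5 y$ ($X{\left(y,G \right)} = \left(2 + \left(3 + 4 y\right)\right) + y = \left(5 + 4 y\right) + y = 5 + 5 y$)
$u{\left(Q,a \right)} = 35 + a$ ($u{\left(Q,a \right)} = a + \left(5 + 5 \cdot 6\right) = a + \left(5 + 30\right) = a + 35 = 35 + a$)
$- (11 \left(-3\right) + u{\left(3,-5 \right)}) = - (11 \left(-3\right) + \left(35 - 5\right)) = - (-33 + 30) = \left(-1\right) \left(-3\right) = 3$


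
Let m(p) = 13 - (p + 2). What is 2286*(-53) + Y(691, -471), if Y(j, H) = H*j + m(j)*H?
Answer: -126339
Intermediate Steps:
m(p) = 11 - p (m(p) = 13 - (2 + p) = 13 + (-2 - p) = 11 - p)
Y(j, H) = H*j + H*(11 - j) (Y(j, H) = H*j + (11 - j)*H = H*j + H*(11 - j))
2286*(-53) + Y(691, -471) = 2286*(-53) + 11*(-471) = -121158 - 5181 = -126339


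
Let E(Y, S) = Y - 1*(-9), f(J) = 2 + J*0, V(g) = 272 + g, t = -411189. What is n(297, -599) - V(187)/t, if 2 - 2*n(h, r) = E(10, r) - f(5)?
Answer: -2055639/274126 ≈ -7.4989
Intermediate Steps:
f(J) = 2 (f(J) = 2 + 0 = 2)
E(Y, S) = 9 + Y (E(Y, S) = Y + 9 = 9 + Y)
n(h, r) = -15/2 (n(h, r) = 1 - ((9 + 10) - 1*2)/2 = 1 - (19 - 2)/2 = 1 - 1/2*17 = 1 - 17/2 = -15/2)
n(297, -599) - V(187)/t = -15/2 - (272 + 187)/(-411189) = -15/2 - 459*(-1)/411189 = -15/2 - 1*(-153/137063) = -15/2 + 153/137063 = -2055639/274126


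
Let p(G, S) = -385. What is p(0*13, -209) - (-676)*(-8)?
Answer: -5793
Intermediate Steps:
p(0*13, -209) - (-676)*(-8) = -385 - (-676)*(-8) = -385 - 1*5408 = -385 - 5408 = -5793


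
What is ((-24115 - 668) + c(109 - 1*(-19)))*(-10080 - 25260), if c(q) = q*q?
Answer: 296820660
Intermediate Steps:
c(q) = q²
((-24115 - 668) + c(109 - 1*(-19)))*(-10080 - 25260) = ((-24115 - 668) + (109 - 1*(-19))²)*(-10080 - 25260) = (-24783 + (109 + 19)²)*(-35340) = (-24783 + 128²)*(-35340) = (-24783 + 16384)*(-35340) = -8399*(-35340) = 296820660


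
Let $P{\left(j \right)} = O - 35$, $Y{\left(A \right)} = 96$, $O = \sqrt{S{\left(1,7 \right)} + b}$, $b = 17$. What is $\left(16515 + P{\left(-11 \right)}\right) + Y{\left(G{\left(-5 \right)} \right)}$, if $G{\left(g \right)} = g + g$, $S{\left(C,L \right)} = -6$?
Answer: $16576 + \sqrt{11} \approx 16579.0$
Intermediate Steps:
$G{\left(g \right)} = 2 g$
$O = \sqrt{11}$ ($O = \sqrt{-6 + 17} = \sqrt{11} \approx 3.3166$)
$P{\left(j \right)} = -35 + \sqrt{11}$ ($P{\left(j \right)} = \sqrt{11} - 35 = -35 + \sqrt{11}$)
$\left(16515 + P{\left(-11 \right)}\right) + Y{\left(G{\left(-5 \right)} \right)} = \left(16515 - \left(35 - \sqrt{11}\right)\right) + 96 = \left(16480 + \sqrt{11}\right) + 96 = 16576 + \sqrt{11}$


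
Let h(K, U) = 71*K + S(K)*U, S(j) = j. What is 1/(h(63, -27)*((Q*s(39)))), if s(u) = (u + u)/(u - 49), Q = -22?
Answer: 5/2378376 ≈ 2.1023e-6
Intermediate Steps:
s(u) = 2*u/(-49 + u) (s(u) = (2*u)/(-49 + u) = 2*u/(-49 + u))
h(K, U) = 71*K + K*U
1/(h(63, -27)*((Q*s(39)))) = 1/(((63*(71 - 27)))*((-44*39/(-49 + 39)))) = 1/(((63*44))*((-44*39/(-10)))) = 1/(2772*((-44*39*(-1)/10))) = 1/(2772*((-22*(-39/5)))) = 1/(2772*(858/5)) = (1/2772)*(5/858) = 5/2378376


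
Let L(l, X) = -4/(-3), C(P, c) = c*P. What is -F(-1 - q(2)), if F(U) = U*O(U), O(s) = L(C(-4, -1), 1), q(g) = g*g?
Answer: 20/3 ≈ 6.6667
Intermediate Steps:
q(g) = g**2
C(P, c) = P*c
L(l, X) = 4/3 (L(l, X) = -4*(-1/3) = 4/3)
O(s) = 4/3
F(U) = 4*U/3 (F(U) = U*(4/3) = 4*U/3)
-F(-1 - q(2)) = -4*(-1 - 1*2**2)/3 = -4*(-1 - 1*4)/3 = -4*(-1 - 4)/3 = -4*(-5)/3 = -1*(-20/3) = 20/3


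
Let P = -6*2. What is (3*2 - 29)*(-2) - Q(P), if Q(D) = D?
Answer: 58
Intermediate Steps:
P = -12
(3*2 - 29)*(-2) - Q(P) = (3*2 - 29)*(-2) - 1*(-12) = (6 - 29)*(-2) + 12 = -23*(-2) + 12 = 46 + 12 = 58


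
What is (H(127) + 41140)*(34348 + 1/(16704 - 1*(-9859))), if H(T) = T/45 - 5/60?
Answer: 1351370011614205/956268 ≈ 1.4132e+9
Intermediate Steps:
H(T) = -1/12 + T/45 (H(T) = T*(1/45) - 5*1/60 = T/45 - 1/12 = -1/12 + T/45)
(H(127) + 41140)*(34348 + 1/(16704 - 1*(-9859))) = ((-1/12 + (1/45)*127) + 41140)*(34348 + 1/(16704 - 1*(-9859))) = ((-1/12 + 127/45) + 41140)*(34348 + 1/(16704 + 9859)) = (493/180 + 41140)*(34348 + 1/26563) = 7405693*(34348 + 1/26563)/180 = (7405693/180)*(912385925/26563) = 1351370011614205/956268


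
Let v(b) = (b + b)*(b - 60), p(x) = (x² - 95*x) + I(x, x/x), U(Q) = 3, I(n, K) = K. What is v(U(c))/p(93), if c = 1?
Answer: 342/185 ≈ 1.8486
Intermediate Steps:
p(x) = 1 + x² - 95*x (p(x) = (x² - 95*x) + x/x = (x² - 95*x) + 1 = 1 + x² - 95*x)
v(b) = 2*b*(-60 + b) (v(b) = (2*b)*(-60 + b) = 2*b*(-60 + b))
v(U(c))/p(93) = (2*3*(-60 + 3))/(1 + 93² - 95*93) = (2*3*(-57))/(1 + 8649 - 8835) = -342/(-185) = -342*(-1/185) = 342/185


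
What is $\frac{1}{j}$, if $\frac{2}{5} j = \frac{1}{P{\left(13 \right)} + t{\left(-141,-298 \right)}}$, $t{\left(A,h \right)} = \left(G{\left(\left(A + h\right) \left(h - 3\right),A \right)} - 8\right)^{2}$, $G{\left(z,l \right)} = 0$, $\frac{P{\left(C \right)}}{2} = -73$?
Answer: $- \frac{164}{5} \approx -32.8$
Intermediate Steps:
$P{\left(C \right)} = -146$ ($P{\left(C \right)} = 2 \left(-73\right) = -146$)
$t{\left(A,h \right)} = 64$ ($t{\left(A,h \right)} = \left(0 - 8\right)^{2} = \left(-8\right)^{2} = 64$)
$j = - \frac{5}{164}$ ($j = \frac{5}{2 \left(-146 + 64\right)} = \frac{5}{2 \left(-82\right)} = \frac{5}{2} \left(- \frac{1}{82}\right) = - \frac{5}{164} \approx -0.030488$)
$\frac{1}{j} = \frac{1}{- \frac{5}{164}} = - \frac{164}{5}$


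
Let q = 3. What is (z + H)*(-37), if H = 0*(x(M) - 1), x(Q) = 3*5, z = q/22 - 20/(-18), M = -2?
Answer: -9139/198 ≈ -46.157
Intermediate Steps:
z = 247/198 (z = 3/22 - 20/(-18) = 3*(1/22) - 20*(-1/18) = 3/22 + 10/9 = 247/198 ≈ 1.2475)
x(Q) = 15
H = 0 (H = 0*(15 - 1) = 0*14 = 0)
(z + H)*(-37) = (247/198 + 0)*(-37) = (247/198)*(-37) = -9139/198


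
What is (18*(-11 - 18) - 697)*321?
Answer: -391299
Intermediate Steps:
(18*(-11 - 18) - 697)*321 = (18*(-29) - 697)*321 = (-522 - 697)*321 = -1219*321 = -391299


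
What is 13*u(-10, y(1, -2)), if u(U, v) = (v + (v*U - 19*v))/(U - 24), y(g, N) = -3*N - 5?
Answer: 182/17 ≈ 10.706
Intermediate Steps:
y(g, N) = -5 - 3*N
u(U, v) = (-18*v + U*v)/(-24 + U) (u(U, v) = (v + (U*v - 19*v))/(-24 + U) = (v + (-19*v + U*v))/(-24 + U) = (-18*v + U*v)/(-24 + U))
13*u(-10, y(1, -2)) = 13*((-5 - 3*(-2))*(-18 - 10)/(-24 - 10)) = 13*((-5 + 6)*(-28)/(-34)) = 13*(1*(-1/34)*(-28)) = 13*(14/17) = 182/17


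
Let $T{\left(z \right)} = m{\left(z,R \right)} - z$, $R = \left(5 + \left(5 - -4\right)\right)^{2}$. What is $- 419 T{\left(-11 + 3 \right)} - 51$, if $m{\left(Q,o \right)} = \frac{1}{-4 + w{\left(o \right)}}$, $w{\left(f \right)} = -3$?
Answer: $- \frac{23402}{7} \approx -3343.1$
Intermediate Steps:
$R = 196$ ($R = \left(5 + \left(5 + 4\right)\right)^{2} = \left(5 + 9\right)^{2} = 14^{2} = 196$)
$m{\left(Q,o \right)} = - \frac{1}{7}$ ($m{\left(Q,o \right)} = \frac{1}{-4 - 3} = \frac{1}{-7} = - \frac{1}{7}$)
$T{\left(z \right)} = - \frac{1}{7} - z$
$- 419 T{\left(-11 + 3 \right)} - 51 = - 419 \left(- \frac{1}{7} - \left(-11 + 3\right)\right) - 51 = - 419 \left(- \frac{1}{7} - -8\right) - 51 = - 419 \left(- \frac{1}{7} + 8\right) - 51 = \left(-419\right) \frac{55}{7} - 51 = - \frac{23045}{7} - 51 = - \frac{23402}{7}$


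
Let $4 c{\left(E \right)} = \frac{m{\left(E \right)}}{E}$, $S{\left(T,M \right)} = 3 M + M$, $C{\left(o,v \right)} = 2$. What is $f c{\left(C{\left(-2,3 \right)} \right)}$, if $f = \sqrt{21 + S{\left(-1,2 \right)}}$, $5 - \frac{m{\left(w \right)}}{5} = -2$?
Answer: $\frac{35 \sqrt{29}}{8} \approx 23.56$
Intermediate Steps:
$m{\left(w \right)} = 35$ ($m{\left(w \right)} = 25 - -10 = 25 + 10 = 35$)
$S{\left(T,M \right)} = 4 M$
$c{\left(E \right)} = \frac{35}{4 E}$ ($c{\left(E \right)} = \frac{35 \frac{1}{E}}{4} = \frac{35}{4 E}$)
$f = \sqrt{29}$ ($f = \sqrt{21 + 4 \cdot 2} = \sqrt{21 + 8} = \sqrt{29} \approx 5.3852$)
$f c{\left(C{\left(-2,3 \right)} \right)} = \sqrt{29} \frac{35}{4 \cdot 2} = \sqrt{29} \cdot \frac{35}{4} \cdot \frac{1}{2} = \sqrt{29} \cdot \frac{35}{8} = \frac{35 \sqrt{29}}{8}$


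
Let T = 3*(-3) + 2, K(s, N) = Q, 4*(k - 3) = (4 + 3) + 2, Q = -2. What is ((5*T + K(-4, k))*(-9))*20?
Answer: 6660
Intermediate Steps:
k = 21/4 (k = 3 + ((4 + 3) + 2)/4 = 3 + (7 + 2)/4 = 3 + (1/4)*9 = 3 + 9/4 = 21/4 ≈ 5.2500)
K(s, N) = -2
T = -7 (T = -9 + 2 = -7)
((5*T + K(-4, k))*(-9))*20 = ((5*(-7) - 2)*(-9))*20 = ((-35 - 2)*(-9))*20 = -37*(-9)*20 = 333*20 = 6660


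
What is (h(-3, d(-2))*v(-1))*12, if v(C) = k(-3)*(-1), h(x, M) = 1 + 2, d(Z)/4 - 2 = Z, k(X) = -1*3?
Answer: 108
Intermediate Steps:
k(X) = -3
d(Z) = 8 + 4*Z
h(x, M) = 3
v(C) = 3 (v(C) = -3*(-1) = 3)
(h(-3, d(-2))*v(-1))*12 = (3*3)*12 = 9*12 = 108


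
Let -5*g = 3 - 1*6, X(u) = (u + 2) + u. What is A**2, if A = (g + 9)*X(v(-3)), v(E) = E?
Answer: 36864/25 ≈ 1474.6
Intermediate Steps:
X(u) = 2 + 2*u (X(u) = (2 + u) + u = 2 + 2*u)
g = 3/5 (g = -(3 - 1*6)/5 = -(3 - 6)/5 = -1/5*(-3) = 3/5 ≈ 0.60000)
A = -192/5 (A = (3/5 + 9)*(2 + 2*(-3)) = 48*(2 - 6)/5 = (48/5)*(-4) = -192/5 ≈ -38.400)
A**2 = (-192/5)**2 = 36864/25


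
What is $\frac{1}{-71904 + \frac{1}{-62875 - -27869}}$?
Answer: $- \frac{35006}{2517071425} \approx -1.3907 \cdot 10^{-5}$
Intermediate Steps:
$\frac{1}{-71904 + \frac{1}{-62875 - -27869}} = \frac{1}{-71904 + \frac{1}{-62875 + \left(-14298 + 42167\right)}} = \frac{1}{-71904 + \frac{1}{-62875 + 27869}} = \frac{1}{-71904 + \frac{1}{-35006}} = \frac{1}{-71904 - \frac{1}{35006}} = \frac{1}{- \frac{2517071425}{35006}} = - \frac{35006}{2517071425}$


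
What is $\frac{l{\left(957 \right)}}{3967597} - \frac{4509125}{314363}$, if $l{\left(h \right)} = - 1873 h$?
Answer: $- \frac{18453874239968}{1247265695711} \approx -14.795$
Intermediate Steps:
$\frac{l{\left(957 \right)}}{3967597} - \frac{4509125}{314363} = \frac{\left(-1873\right) 957}{3967597} - \frac{4509125}{314363} = \left(-1792461\right) \frac{1}{3967597} - \frac{4509125}{314363} = - \frac{1792461}{3967597} - \frac{4509125}{314363} = - \frac{18453874239968}{1247265695711}$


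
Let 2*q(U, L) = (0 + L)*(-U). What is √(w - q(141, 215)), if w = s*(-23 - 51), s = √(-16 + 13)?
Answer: √(60630 - 296*I*√3)/2 ≈ 123.12 - 0.52053*I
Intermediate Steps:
s = I*√3 (s = √(-3) = I*√3 ≈ 1.732*I)
q(U, L) = -L*U/2 (q(U, L) = ((0 + L)*(-U))/2 = (L*(-U))/2 = (-L*U)/2 = -L*U/2)
w = -74*I*√3 (w = (I*√3)*(-23 - 51) = (I*√3)*(-74) = -74*I*√3 ≈ -128.17*I)
√(w - q(141, 215)) = √(-74*I*√3 - (-1)*215*141/2) = √(-74*I*√3 - 1*(-30315/2)) = √(-74*I*√3 + 30315/2) = √(30315/2 - 74*I*√3)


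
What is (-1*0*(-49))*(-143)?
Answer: 0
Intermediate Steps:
(-1*0*(-49))*(-143) = (0*(-49))*(-143) = 0*(-143) = 0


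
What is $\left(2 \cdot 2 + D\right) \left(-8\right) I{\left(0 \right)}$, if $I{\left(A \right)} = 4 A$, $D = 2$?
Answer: $0$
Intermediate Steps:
$\left(2 \cdot 2 + D\right) \left(-8\right) I{\left(0 \right)} = \left(2 \cdot 2 + 2\right) \left(-8\right) 4 \cdot 0 = \left(4 + 2\right) \left(-8\right) 0 = 6 \left(-8\right) 0 = \left(-48\right) 0 = 0$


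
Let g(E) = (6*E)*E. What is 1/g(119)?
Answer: 1/84966 ≈ 1.1769e-5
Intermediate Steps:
g(E) = 6*E**2
1/g(119) = 1/(6*119**2) = 1/(6*14161) = 1/84966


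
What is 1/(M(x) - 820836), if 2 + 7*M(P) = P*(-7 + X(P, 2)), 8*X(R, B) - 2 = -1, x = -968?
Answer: -7/5739199 ≈ -1.2197e-6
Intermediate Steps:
X(R, B) = 1/8 (X(R, B) = 1/4 + (1/8)*(-1) = 1/4 - 1/8 = 1/8)
M(P) = -2/7 - 55*P/56 (M(P) = -2/7 + (P*(-7 + 1/8))/7 = -2/7 + (P*(-55/8))/7 = -2/7 + (-55*P/8)/7 = -2/7 - 55*P/56)
1/(M(x) - 820836) = 1/((-2/7 - 55/56*(-968)) - 820836) = 1/((-2/7 + 6655/7) - 820836) = 1/(6653/7 - 820836) = 1/(-5739199/7) = -7/5739199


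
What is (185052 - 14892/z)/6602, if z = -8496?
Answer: 131018057/4674216 ≈ 28.030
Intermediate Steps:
(185052 - 14892/z)/6602 = (185052 - 14892/(-8496))/6602 = (185052 - 14892*(-1/8496))*(1/6602) = (185052 + 1241/708)*(1/6602) = (131018057/708)*(1/6602) = 131018057/4674216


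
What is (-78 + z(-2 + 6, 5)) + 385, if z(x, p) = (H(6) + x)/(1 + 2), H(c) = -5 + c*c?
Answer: 956/3 ≈ 318.67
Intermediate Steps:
H(c) = -5 + c**2
z(x, p) = 31/3 + x/3 (z(x, p) = ((-5 + 6**2) + x)/(1 + 2) = ((-5 + 36) + x)/3 = (31 + x)*(1/3) = 31/3 + x/3)
(-78 + z(-2 + 6, 5)) + 385 = (-78 + (31/3 + (-2 + 6)/3)) + 385 = (-78 + (31/3 + (1/3)*4)) + 385 = (-78 + (31/3 + 4/3)) + 385 = (-78 + 35/3) + 385 = -199/3 + 385 = 956/3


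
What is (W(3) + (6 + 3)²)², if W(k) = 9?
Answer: 8100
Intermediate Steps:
(W(3) + (6 + 3)²)² = (9 + (6 + 3)²)² = (9 + 9²)² = (9 + 81)² = 90² = 8100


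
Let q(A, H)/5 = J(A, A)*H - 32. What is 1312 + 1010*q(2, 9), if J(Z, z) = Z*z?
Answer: 21512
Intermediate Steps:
q(A, H) = -160 + 5*H*A² (q(A, H) = 5*((A*A)*H - 32) = 5*(A²*H - 32) = 5*(H*A² - 32) = 5*(-32 + H*A²) = -160 + 5*H*A²)
1312 + 1010*q(2, 9) = 1312 + 1010*(-160 + 5*9*2²) = 1312 + 1010*(-160 + 5*9*4) = 1312 + 1010*(-160 + 180) = 1312 + 1010*20 = 1312 + 20200 = 21512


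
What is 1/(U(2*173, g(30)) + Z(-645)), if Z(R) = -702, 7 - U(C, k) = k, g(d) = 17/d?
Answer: -30/20867 ≈ -0.0014377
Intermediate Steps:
U(C, k) = 7 - k
1/(U(2*173, g(30)) + Z(-645)) = 1/((7 - 17/30) - 702) = 1/(193/30 - 702) = 1/(-20867/30) = -30/20867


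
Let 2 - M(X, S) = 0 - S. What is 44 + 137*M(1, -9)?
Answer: -915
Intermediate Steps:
M(X, S) = 2 + S (M(X, S) = 2 - (0 - S) = 2 - (-1)*S = 2 + S)
44 + 137*M(1, -9) = 44 + 137*(2 - 9) = 44 + 137*(-7) = 44 - 959 = -915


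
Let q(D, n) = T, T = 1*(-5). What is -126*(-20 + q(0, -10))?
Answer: 3150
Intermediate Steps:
T = -5
q(D, n) = -5
-126*(-20 + q(0, -10)) = -126*(-20 - 5) = -126*(-25) = 3150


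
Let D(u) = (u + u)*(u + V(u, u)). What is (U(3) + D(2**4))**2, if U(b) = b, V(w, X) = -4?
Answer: 149769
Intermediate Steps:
D(u) = 2*u*(-4 + u) (D(u) = (u + u)*(u - 4) = (2*u)*(-4 + u) = 2*u*(-4 + u))
(U(3) + D(2**4))**2 = (3 + 2*2**4*(-4 + 2**4))**2 = (3 + 2*16*(-4 + 16))**2 = (3 + 2*16*12)**2 = (3 + 384)**2 = 387**2 = 149769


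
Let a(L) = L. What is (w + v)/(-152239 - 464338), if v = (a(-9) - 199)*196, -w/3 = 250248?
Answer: 791512/616577 ≈ 1.2837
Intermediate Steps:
w = -750744 (w = -3*250248 = -750744)
v = -40768 (v = (-9 - 199)*196 = -208*196 = -40768)
(w + v)/(-152239 - 464338) = (-750744 - 40768)/(-152239 - 464338) = -791512/(-616577) = -791512*(-1/616577) = 791512/616577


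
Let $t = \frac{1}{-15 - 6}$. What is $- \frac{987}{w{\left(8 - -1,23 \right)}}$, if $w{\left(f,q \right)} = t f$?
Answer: $2303$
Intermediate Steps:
$t = - \frac{1}{21}$ ($t = \frac{1}{-21} = - \frac{1}{21} \approx -0.047619$)
$w{\left(f,q \right)} = - \frac{f}{21}$
$- \frac{987}{w{\left(8 - -1,23 \right)}} = - \frac{987}{\left(- \frac{1}{21}\right) \left(8 - -1\right)} = - \frac{987}{\left(- \frac{1}{21}\right) \left(8 + 1\right)} = - \frac{987}{\left(- \frac{1}{21}\right) 9} = - \frac{987}{- \frac{3}{7}} = \left(-987\right) \left(- \frac{7}{3}\right) = 2303$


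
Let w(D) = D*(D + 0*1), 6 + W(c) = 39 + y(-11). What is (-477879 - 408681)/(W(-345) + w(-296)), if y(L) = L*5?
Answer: -147760/14599 ≈ -10.121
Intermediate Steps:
y(L) = 5*L
W(c) = -22 (W(c) = -6 + (39 + 5*(-11)) = -6 + (39 - 55) = -6 - 16 = -22)
w(D) = D² (w(D) = D*(D + 0) = D*D = D²)
(-477879 - 408681)/(W(-345) + w(-296)) = (-477879 - 408681)/(-22 + (-296)²) = -886560/(-22 + 87616) = -886560/87594 = -886560*1/87594 = -147760/14599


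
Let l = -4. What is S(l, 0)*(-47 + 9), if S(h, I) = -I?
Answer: 0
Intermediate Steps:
S(l, 0)*(-47 + 9) = (-1*0)*(-47 + 9) = 0*(-38) = 0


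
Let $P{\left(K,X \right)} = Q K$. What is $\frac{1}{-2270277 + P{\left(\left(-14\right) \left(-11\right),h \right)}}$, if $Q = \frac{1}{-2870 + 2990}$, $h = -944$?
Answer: $- \frac{60}{136216543} \approx -4.4048 \cdot 10^{-7}$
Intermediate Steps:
$Q = \frac{1}{120} \approx 0.0083333$
$P{\left(K,X \right)} = \frac{K}{120}$
$\frac{1}{-2270277 + P{\left(\left(-14\right) \left(-11\right),h \right)}} = \frac{1}{-2270277 + \frac{\left(-14\right) \left(-11\right)}{120}} = \frac{1}{-2270277 + \frac{1}{120} \cdot 154} = \frac{1}{-2270277 + \frac{77}{60}} = \frac{1}{- \frac{136216543}{60}} = - \frac{60}{136216543}$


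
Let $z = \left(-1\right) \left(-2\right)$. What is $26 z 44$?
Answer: $2288$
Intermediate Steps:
$z = 2$
$26 z 44 = 26 \cdot 2 \cdot 44 = 52 \cdot 44 = 2288$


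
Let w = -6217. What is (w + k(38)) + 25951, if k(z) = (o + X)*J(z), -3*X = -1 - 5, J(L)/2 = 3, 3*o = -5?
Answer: 19736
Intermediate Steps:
o = -5/3 (o = (⅓)*(-5) = -5/3 ≈ -1.6667)
J(L) = 6 (J(L) = 2*3 = 6)
X = 2 (X = -(-1 - 5)/3 = -⅓*(-6) = 2)
k(z) = 2 (k(z) = (-5/3 + 2)*6 = (⅓)*6 = 2)
(w + k(38)) + 25951 = (-6217 + 2) + 25951 = -6215 + 25951 = 19736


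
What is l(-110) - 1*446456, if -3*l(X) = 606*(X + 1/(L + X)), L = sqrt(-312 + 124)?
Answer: -1303247437/3072 + 101*I*sqrt(47)/3072 ≈ -4.2423e+5 + 0.2254*I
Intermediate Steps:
L = 2*I*sqrt(47) (L = sqrt(-188) = 2*I*sqrt(47) ≈ 13.711*I)
l(X) = -202*X - 202/(X + 2*I*sqrt(47)) (l(X) = -202*(X + 1/(2*I*sqrt(47) + X)) = -202*(X + 1/(X + 2*I*sqrt(47))) = -(606*X + 606/(X + 2*I*sqrt(47)))/3 = -202*X - 202/(X + 2*I*sqrt(47)))
l(-110) - 1*446456 = 202*(-1 - 1*(-110)**2 - 2*I*(-110)*sqrt(47))/(-110 + 2*I*sqrt(47)) - 1*446456 = 202*(-1 - 1*12100 + 220*I*sqrt(47))/(-110 + 2*I*sqrt(47)) - 446456 = 202*(-1 - 12100 + 220*I*sqrt(47))/(-110 + 2*I*sqrt(47)) - 446456 = 202*(-12101 + 220*I*sqrt(47))/(-110 + 2*I*sqrt(47)) - 446456 = -446456 + 202*(-12101 + 220*I*sqrt(47))/(-110 + 2*I*sqrt(47))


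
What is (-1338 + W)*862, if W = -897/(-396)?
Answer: -75992627/66 ≈ -1.1514e+6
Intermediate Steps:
W = 299/132 (W = -897*(-1/396) = 299/132 ≈ 2.2652)
(-1338 + W)*862 = (-1338 + 299/132)*862 = -176317/132*862 = -75992627/66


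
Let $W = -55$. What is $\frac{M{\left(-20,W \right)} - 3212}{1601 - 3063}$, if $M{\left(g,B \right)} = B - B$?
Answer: $\frac{1606}{731} \approx 2.197$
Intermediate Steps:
$M{\left(g,B \right)} = 0$
$\frac{M{\left(-20,W \right)} - 3212}{1601 - 3063} = \frac{0 - 3212}{1601 - 3063} = - \frac{3212}{-1462} = \left(-3212\right) \left(- \frac{1}{1462}\right) = \frac{1606}{731}$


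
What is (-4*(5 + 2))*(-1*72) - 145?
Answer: 1871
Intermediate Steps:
(-4*(5 + 2))*(-1*72) - 145 = -4*7*(-72) - 145 = -28*(-72) - 145 = 2016 - 145 = 1871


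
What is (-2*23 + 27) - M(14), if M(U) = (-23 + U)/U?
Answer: -257/14 ≈ -18.357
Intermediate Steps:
M(U) = (-23 + U)/U
(-2*23 + 27) - M(14) = (-2*23 + 27) - (-23 + 14)/14 = (-46 + 27) - (-9)/14 = -19 - 1*(-9/14) = -19 + 9/14 = -257/14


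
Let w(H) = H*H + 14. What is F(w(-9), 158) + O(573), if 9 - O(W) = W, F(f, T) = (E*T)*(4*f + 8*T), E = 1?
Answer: 259188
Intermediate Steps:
w(H) = 14 + H² (w(H) = H² + 14 = 14 + H²)
F(f, T) = T*(4*f + 8*T) (F(f, T) = (1*T)*(4*f + 8*T) = T*(4*f + 8*T))
O(W) = 9 - W
F(w(-9), 158) + O(573) = 4*158*((14 + (-9)²) + 2*158) + (9 - 1*573) = 4*158*((14 + 81) + 316) + (9 - 573) = 4*158*(95 + 316) - 564 = 4*158*411 - 564 = 259752 - 564 = 259188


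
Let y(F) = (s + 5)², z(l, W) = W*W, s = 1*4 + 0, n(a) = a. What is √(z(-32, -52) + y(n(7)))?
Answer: √2785 ≈ 52.773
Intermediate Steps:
s = 4 (s = 4 + 0 = 4)
z(l, W) = W²
y(F) = 81 (y(F) = (4 + 5)² = 9² = 81)
√(z(-32, -52) + y(n(7))) = √((-52)² + 81) = √(2704 + 81) = √2785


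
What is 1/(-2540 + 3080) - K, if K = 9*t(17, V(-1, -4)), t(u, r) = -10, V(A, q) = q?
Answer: 48601/540 ≈ 90.002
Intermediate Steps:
K = -90 (K = 9*(-10) = -90)
1/(-2540 + 3080) - K = 1/(-2540 + 3080) - 1*(-90) = 1/540 + 90 = 48601/540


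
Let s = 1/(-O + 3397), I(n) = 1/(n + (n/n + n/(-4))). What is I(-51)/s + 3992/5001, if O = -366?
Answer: -74680244/745149 ≈ -100.22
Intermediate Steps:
I(n) = 1/(1 + 3*n/4) (I(n) = 1/(n + (1 + n*(-¼))) = 1/(n + (1 - n/4)) = 1/(1 + 3*n/4))
s = 1/3763 (s = 1/(-1*(-366) + 3397) = 1/(366 + 3397) = 1/3763 ≈ 0.00026575)
I(-51)/s + 3992/5001 = (4/(4 + 3*(-51)))/(1/3763) + 3992/5001 = (4/(4 - 153))*3763 + 3992*(1/5001) = (4/(-149))*3763 + 3992/5001 = (4*(-1/149))*3763 + 3992/5001 = -4/149*3763 + 3992/5001 = -15052/149 + 3992/5001 = -74680244/745149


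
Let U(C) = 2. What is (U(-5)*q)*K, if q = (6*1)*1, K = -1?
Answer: -12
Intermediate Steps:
q = 6 (q = 6*1 = 6)
(U(-5)*q)*K = (2*6)*(-1) = 12*(-1) = -12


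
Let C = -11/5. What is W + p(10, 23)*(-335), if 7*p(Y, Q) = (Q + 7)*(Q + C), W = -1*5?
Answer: -209075/7 ≈ -29868.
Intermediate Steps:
W = -5
C = -11/5 (C = -11*1/5 = -11/5 ≈ -2.2000)
p(Y, Q) = (7 + Q)*(-11/5 + Q)/7 (p(Y, Q) = ((Q + 7)*(Q - 11/5))/7 = ((7 + Q)*(-11/5 + Q))/7 = (7 + Q)*(-11/5 + Q)/7)
W + p(10, 23)*(-335) = -5 + (-11/5 + (1/7)*23**2 + (24/35)*23)*(-335) = -5 + (-11/5 + (1/7)*529 + 552/35)*(-335) = -5 + (-11/5 + 529/7 + 552/35)*(-335) = -5 + (624/7)*(-335) = -5 - 209040/7 = -209075/7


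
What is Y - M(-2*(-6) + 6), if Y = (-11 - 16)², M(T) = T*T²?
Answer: -5103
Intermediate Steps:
M(T) = T³
Y = 729 (Y = (-27)² = 729)
Y - M(-2*(-6) + 6) = 729 - (-2*(-6) + 6)³ = 729 - (12 + 6)³ = 729 - 1*18³ = 729 - 1*5832 = 729 - 5832 = -5103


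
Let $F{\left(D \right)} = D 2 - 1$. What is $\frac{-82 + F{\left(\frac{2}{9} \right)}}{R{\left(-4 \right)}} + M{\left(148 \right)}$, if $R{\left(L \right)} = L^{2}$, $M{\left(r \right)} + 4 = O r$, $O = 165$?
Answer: $\frac{3515161}{144} \approx 24411.0$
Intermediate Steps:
$F{\left(D \right)} = -1 + 2 D$ ($F{\left(D \right)} = 2 D - 1 = -1 + 2 D$)
$M{\left(r \right)} = -4 + 165 r$
$\frac{-82 + F{\left(\frac{2}{9} \right)}}{R{\left(-4 \right)}} + M{\left(148 \right)} = \frac{-82 - \left(1 - 2 \cdot \frac{2}{9}\right)}{\left(-4\right)^{2}} + \left(-4 + 165 \cdot 148\right) = \frac{-82 - \left(1 - 2 \cdot 2 \cdot \frac{1}{9}\right)}{16} + \left(-4 + 24420\right) = \frac{-82 + \left(-1 + 2 \cdot \frac{2}{9}\right)}{16} + 24416 = \frac{-82 + \left(-1 + \frac{4}{9}\right)}{16} + 24416 = \frac{-82 - \frac{5}{9}}{16} + 24416 = \frac{1}{16} \left(- \frac{743}{9}\right) + 24416 = - \frac{743}{144} + 24416 = \frac{3515161}{144}$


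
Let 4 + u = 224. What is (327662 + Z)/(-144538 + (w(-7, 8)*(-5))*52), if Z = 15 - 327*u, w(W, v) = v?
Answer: -255737/146618 ≈ -1.7442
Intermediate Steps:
u = 220 (u = -4 + 224 = 220)
Z = -71925 (Z = 15 - 327*220 = 15 - 71940 = -71925)
(327662 + Z)/(-144538 + (w(-7, 8)*(-5))*52) = (327662 - 71925)/(-144538 + (8*(-5))*52) = 255737/(-144538 - 40*52) = 255737/(-144538 - 2080) = 255737/(-146618) = 255737*(-1/146618) = -255737/146618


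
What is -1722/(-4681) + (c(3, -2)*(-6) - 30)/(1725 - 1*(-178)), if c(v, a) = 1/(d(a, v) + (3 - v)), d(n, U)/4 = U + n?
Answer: 6259029/17815886 ≈ 0.35132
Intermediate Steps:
d(n, U) = 4*U + 4*n (d(n, U) = 4*(U + n) = 4*U + 4*n)
c(v, a) = 1/(3 + 3*v + 4*a) (c(v, a) = 1/((4*v + 4*a) + (3 - v)) = 1/((4*a + 4*v) + (3 - v)) = 1/(3 + 3*v + 4*a))
-1722/(-4681) + (c(3, -2)*(-6) - 30)/(1725 - 1*(-178)) = -1722/(-4681) + (-6/(3 + 3*3 + 4*(-2)) - 30)/(1725 - 1*(-178)) = -1722*(-1/4681) + (-6/(3 + 9 - 8) - 30)/(1725 + 178) = 1722/4681 + (-6/4 - 30)/1903 = 1722/4681 + ((¼)*(-6) - 30)*(1/1903) = 1722/4681 + (-3/2 - 30)*(1/1903) = 1722/4681 - 63/2*1/1903 = 1722/4681 - 63/3806 = 6259029/17815886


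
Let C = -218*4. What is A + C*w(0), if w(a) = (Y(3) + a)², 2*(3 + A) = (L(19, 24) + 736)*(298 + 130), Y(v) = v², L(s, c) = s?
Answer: 90935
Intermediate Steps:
A = 161567 (A = -3 + ((19 + 736)*(298 + 130))/2 = -3 + (755*428)/2 = -3 + (½)*323140 = -3 + 161570 = 161567)
C = -872
w(a) = (9 + a)² (w(a) = (3² + a)² = (9 + a)²)
A + C*w(0) = 161567 - 872*(9 + 0)² = 161567 - 872*9² = 161567 - 872*81 = 161567 - 70632 = 90935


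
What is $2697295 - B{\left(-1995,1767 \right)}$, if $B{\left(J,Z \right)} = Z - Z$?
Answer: $2697295$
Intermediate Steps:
$B{\left(J,Z \right)} = 0$
$2697295 - B{\left(-1995,1767 \right)} = 2697295 - 0 = 2697295 + 0 = 2697295$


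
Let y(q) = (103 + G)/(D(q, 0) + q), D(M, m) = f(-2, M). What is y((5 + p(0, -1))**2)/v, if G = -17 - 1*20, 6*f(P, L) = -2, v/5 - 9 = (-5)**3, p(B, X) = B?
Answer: -99/21460 ≈ -0.0046132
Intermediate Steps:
v = -580 (v = 45 + 5*(-5)**3 = 45 + 5*(-125) = 45 - 625 = -580)
f(P, L) = -1/3 (f(P, L) = (1/6)*(-2) = -1/3)
D(M, m) = -1/3
G = -37 (G = -17 - 20 = -37)
y(q) = 66/(-1/3 + q) (y(q) = (103 - 37)/(-1/3 + q) = 66/(-1/3 + q))
y((5 + p(0, -1))**2)/v = (198/(-1 + 3*(5 + 0)**2))/(-580) = (198/(-1 + 3*5**2))*(-1/580) = (198/(-1 + 3*25))*(-1/580) = (198/(-1 + 75))*(-1/580) = (198/74)*(-1/580) = (198*(1/74))*(-1/580) = (99/37)*(-1/580) = -99/21460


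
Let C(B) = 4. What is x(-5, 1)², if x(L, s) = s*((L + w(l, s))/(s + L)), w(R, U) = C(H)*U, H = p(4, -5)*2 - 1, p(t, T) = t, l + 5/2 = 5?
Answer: 1/16 ≈ 0.062500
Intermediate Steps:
l = 5/2 (l = -5/2 + 5 = 5/2 ≈ 2.5000)
H = 7 (H = 4*2 - 1 = 8 - 1 = 7)
w(R, U) = 4*U
x(L, s) = s*(L + 4*s)/(L + s) (x(L, s) = s*((L + 4*s)/(s + L)) = s*((L + 4*s)/(L + s)) = s*(L + 4*s)/(L + s))
x(-5, 1)² = (1*(-5 + 4*1)/(-5 + 1))² = (1*(-5 + 4)/(-4))² = (1*(-¼)*(-1))² = (¼)² = 1/16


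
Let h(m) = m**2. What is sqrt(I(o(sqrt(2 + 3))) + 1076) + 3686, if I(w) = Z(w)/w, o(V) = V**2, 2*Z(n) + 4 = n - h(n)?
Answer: 3686 + 2*sqrt(6710)/5 ≈ 3718.8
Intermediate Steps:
Z(n) = -2 + n/2 - n**2/2 (Z(n) = -2 + (n - n**2)/2 = -2 + (n/2 - n**2/2) = -2 + n/2 - n**2/2)
I(w) = (-2 + w/2 - w**2/2)/w
sqrt(I(o(sqrt(2 + 3))) + 1076) + 3686 = sqrt((-4 + (sqrt(2 + 3))**2 - ((sqrt(2 + 3))**2)**2)/(2*((sqrt(2 + 3))**2)) + 1076) + 3686 = sqrt((-4 + (sqrt(5))**2 - ((sqrt(5))**2)**2)/(2*((sqrt(5))**2)) + 1076) + 3686 = sqrt((1/2)*(-4 + 5 - 1*5**2)/5 + 1076) + 3686 = sqrt((1/2)*(1/5)*(-4 + 5 - 1*25) + 1076) + 3686 = sqrt((1/2)*(1/5)*(-4 + 5 - 25) + 1076) + 3686 = sqrt((1/2)*(1/5)*(-24) + 1076) + 3686 = sqrt(-12/5 + 1076) + 3686 = sqrt(5368/5) + 3686 = 2*sqrt(6710)/5 + 3686 = 3686 + 2*sqrt(6710)/5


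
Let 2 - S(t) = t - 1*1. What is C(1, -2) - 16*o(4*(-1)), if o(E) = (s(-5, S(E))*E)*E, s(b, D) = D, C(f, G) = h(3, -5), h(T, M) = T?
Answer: -1789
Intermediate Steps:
C(f, G) = 3
S(t) = 3 - t (S(t) = 2 - (t - 1*1) = 2 - (t - 1) = 2 - (-1 + t) = 2 + (1 - t) = 3 - t)
o(E) = E²*(3 - E) (o(E) = ((3 - E)*E)*E = (E*(3 - E))*E = E²*(3 - E))
C(1, -2) - 16*o(4*(-1)) = 3 - 16*(4*(-1))²*(3 - 4*(-1)) = 3 - 16*(-4)²*(3 - 1*(-4)) = 3 - 256*(3 + 4) = 3 - 256*7 = 3 - 16*112 = 3 - 1792 = -1789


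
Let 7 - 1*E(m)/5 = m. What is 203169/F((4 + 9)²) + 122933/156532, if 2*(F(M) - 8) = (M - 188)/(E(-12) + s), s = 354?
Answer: 28559480832329/1121551780 ≈ 25464.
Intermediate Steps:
E(m) = 35 - 5*m
F(M) = 3498/449 + M/898 (F(M) = 8 + ((M - 188)/((35 - 5*(-12)) + 354))/2 = 8 + ((-188 + M)/((35 + 60) + 354))/2 = 8 + ((-188 + M)/(95 + 354))/2 = 8 + ((-188 + M)/449)/2 = 8 + ((-188 + M)*(1/449))/2 = 8 + (-188/449 + M/449)/2 = 8 + (-94/449 + M/898) = 3498/449 + M/898)
203169/F((4 + 9)²) + 122933/156532 = 203169/(3498/449 + (4 + 9)²/898) + 122933/156532 = 203169/(3498/449 + (1/898)*13²) + 122933*(1/156532) = 203169/(3498/449 + (1/898)*169) + 122933/156532 = 203169/(3498/449 + 169/898) + 122933/156532 = 203169/(7165/898) + 122933/156532 = 203169*(898/7165) + 122933/156532 = 182445762/7165 + 122933/156532 = 28559480832329/1121551780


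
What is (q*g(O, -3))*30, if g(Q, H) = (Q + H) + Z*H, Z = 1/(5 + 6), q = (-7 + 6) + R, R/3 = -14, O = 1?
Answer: 32250/11 ≈ 2931.8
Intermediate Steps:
R = -42 (R = 3*(-14) = -42)
q = -43 (q = (-7 + 6) - 42 = -1 - 42 = -43)
Z = 1/11 ≈ 0.090909
g(Q, H) = Q + 12*H/11 (g(Q, H) = (Q + H) + H/11 = (H + Q) + H/11 = Q + 12*H/11)
(q*g(O, -3))*30 = -43*(1 + (12/11)*(-3))*30 = -43*(1 - 36/11)*30 = -43*(-25/11)*30 = (1075/11)*30 = 32250/11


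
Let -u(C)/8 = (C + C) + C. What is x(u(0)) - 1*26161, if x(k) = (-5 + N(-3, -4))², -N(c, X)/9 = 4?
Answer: -24480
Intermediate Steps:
u(C) = -24*C (u(C) = -8*((C + C) + C) = -8*(2*C + C) = -24*C)
N(c, X) = -36 (N(c, X) = -9*4 = -36)
x(k) = 1681 (x(k) = (-5 - 36)² = (-41)² = 1681)
x(u(0)) - 1*26161 = 1681 - 1*26161 = 1681 - 26161 = -24480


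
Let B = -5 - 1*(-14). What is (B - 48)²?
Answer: 1521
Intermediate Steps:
B = 9 (B = -5 + 14 = 9)
(B - 48)² = (9 - 48)² = (-39)² = 1521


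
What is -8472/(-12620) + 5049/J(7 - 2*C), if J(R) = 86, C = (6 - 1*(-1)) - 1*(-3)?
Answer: 16111743/271330 ≈ 59.381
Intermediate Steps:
C = 10 (C = (6 + 1) + 3 = 7 + 3 = 10)
-8472/(-12620) + 5049/J(7 - 2*C) = -8472/(-12620) + 5049/86 = -8472*(-1/12620) + 5049*(1/86) = 2118/3155 + 5049/86 = 16111743/271330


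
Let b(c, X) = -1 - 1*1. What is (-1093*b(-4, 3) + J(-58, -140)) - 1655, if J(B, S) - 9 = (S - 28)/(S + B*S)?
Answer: 51298/95 ≈ 539.98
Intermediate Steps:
b(c, X) = -2 (b(c, X) = -1 - 1 = -2)
J(B, S) = 9 + (-28 + S)/(S + B*S) (J(B, S) = 9 + (S - 28)/(S + B*S) = 9 + (-28 + S)/(S + B*S))
(-1093*b(-4, 3) + J(-58, -140)) - 1655 = (-1093*(-2) + (-28 + 10*(-140) + 9*(-58)*(-140))/((-140)*(1 - 58))) - 1655 = (2186 - 1/140*(-28 - 1400 + 73080)/(-57)) - 1655 = (2186 - 1/140*(-1/57)*71652) - 1655 = (2186 + 853/95) - 1655 = 208523/95 - 1655 = 51298/95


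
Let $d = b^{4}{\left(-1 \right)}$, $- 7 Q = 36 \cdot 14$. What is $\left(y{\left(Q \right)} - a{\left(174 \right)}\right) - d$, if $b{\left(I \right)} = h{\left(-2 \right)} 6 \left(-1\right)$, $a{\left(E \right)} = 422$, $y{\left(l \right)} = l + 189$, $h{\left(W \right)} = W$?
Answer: $-21041$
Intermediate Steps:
$Q = -72$ ($Q = - \frac{36 \cdot 14}{7} = \left(- \frac{1}{7}\right) 504 = -72$)
$y{\left(l \right)} = 189 + l$
$b{\left(I \right)} = 12$ ($b{\left(I \right)} = \left(-2\right) 6 \left(-1\right) = \left(-12\right) \left(-1\right) = 12$)
$d = 20736$ ($d = 12^{4} = 20736$)
$\left(y{\left(Q \right)} - a{\left(174 \right)}\right) - d = \left(\left(189 - 72\right) - 422\right) - 20736 = \left(117 - 422\right) - 20736 = -305 - 20736 = -21041$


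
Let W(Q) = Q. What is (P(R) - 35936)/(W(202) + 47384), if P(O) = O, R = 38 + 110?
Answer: -17894/23793 ≈ -0.75207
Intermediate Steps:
R = 148
(P(R) - 35936)/(W(202) + 47384) = (148 - 35936)/(202 + 47384) = -35788/47586 = -35788*1/47586 = -17894/23793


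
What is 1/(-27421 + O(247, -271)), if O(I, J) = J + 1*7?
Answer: -1/27685 ≈ -3.6121e-5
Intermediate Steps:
O(I, J) = 7 + J (O(I, J) = J + 7 = 7 + J)
1/(-27421 + O(247, -271)) = 1/(-27421 + (7 - 271)) = 1/(-27421 - 264) = 1/(-27685) = -1/27685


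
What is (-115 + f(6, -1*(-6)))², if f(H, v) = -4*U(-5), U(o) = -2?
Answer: 11449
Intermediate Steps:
f(H, v) = 8 (f(H, v) = -4*(-2) = 8)
(-115 + f(6, -1*(-6)))² = (-115 + 8)² = (-107)² = 11449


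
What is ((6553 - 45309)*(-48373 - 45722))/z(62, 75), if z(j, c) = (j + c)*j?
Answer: 1823372910/4247 ≈ 4.2933e+5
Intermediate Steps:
z(j, c) = j*(c + j) (z(j, c) = (c + j)*j = j*(c + j))
((6553 - 45309)*(-48373 - 45722))/z(62, 75) = ((6553 - 45309)*(-48373 - 45722))/((62*(75 + 62))) = (-38756*(-94095))/((62*137)) = 3646745820/8494 = 3646745820*(1/8494) = 1823372910/4247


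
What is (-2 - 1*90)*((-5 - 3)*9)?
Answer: 6624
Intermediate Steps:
(-2 - 1*90)*((-5 - 3)*9) = (-2 - 90)*(-8*9) = -92*(-72) = 6624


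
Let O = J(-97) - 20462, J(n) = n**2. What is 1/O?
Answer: -1/11053 ≈ -9.0473e-5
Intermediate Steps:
O = -11053 (O = (-97)**2 - 20462 = 9409 - 20462 = -11053)
1/O = 1/(-11053) = -1/11053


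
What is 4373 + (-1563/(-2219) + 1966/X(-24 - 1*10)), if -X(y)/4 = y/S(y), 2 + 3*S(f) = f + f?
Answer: 913590805/226338 ≈ 4036.4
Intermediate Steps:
S(f) = -⅔ + 2*f/3 (S(f) = -⅔ + (f + f)/3 = -⅔ + (2*f)/3 = -⅔ + 2*f/3)
X(y) = -4*y/(-⅔ + 2*y/3)
4373 + (-1563/(-2219) + 1966/X(-24 - 1*10)) = 4373 + (-1563/(-2219) + 1966/((-6*(-24 - 1*10)/(-1 + (-24 - 1*10))))) = 4373 + (-1563*(-1/2219) + 1966/((-6*(-24 - 10)/(-1 + (-24 - 10))))) = 4373 + (1563/2219 + 1966/((-6*(-34)/(-1 - 34)))) = 4373 + (1563/2219 + 1966/((-6*(-34)/(-35)))) = 4373 + (1563/2219 + 1966/((-6*(-34)*(-1/35)))) = 4373 + (1563/2219 + 1966/(-204/35)) = 4373 + (1563/2219 + 1966*(-35/204)) = 4373 + (1563/2219 - 34405/102) = 4373 - 76185269/226338 = 913590805/226338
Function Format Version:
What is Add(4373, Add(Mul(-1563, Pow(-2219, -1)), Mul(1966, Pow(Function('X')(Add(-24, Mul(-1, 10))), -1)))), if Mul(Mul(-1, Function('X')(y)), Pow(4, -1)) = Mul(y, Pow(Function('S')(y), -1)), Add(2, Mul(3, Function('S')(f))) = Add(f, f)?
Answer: Rational(913590805, 226338) ≈ 4036.4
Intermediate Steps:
Function('S')(f) = Add(Rational(-2, 3), Mul(Rational(2, 3), f)) (Function('S')(f) = Add(Rational(-2, 3), Mul(Rational(1, 3), Add(f, f))) = Add(Rational(-2, 3), Mul(Rational(1, 3), Mul(2, f))) = Add(Rational(-2, 3), Mul(Rational(2, 3), f)))
Function('X')(y) = Mul(-4, y, Pow(Add(Rational(-2, 3), Mul(Rational(2, 3), y)), -1)) (Function('X')(y) = Mul(-4, Mul(y, Pow(Add(Rational(-2, 3), Mul(Rational(2, 3), y)), -1))) = Mul(-4, y, Pow(Add(Rational(-2, 3), Mul(Rational(2, 3), y)), -1)))
Add(4373, Add(Mul(-1563, Pow(-2219, -1)), Mul(1966, Pow(Function('X')(Add(-24, Mul(-1, 10))), -1)))) = Add(4373, Add(Mul(-1563, Pow(-2219, -1)), Mul(1966, Pow(Mul(-6, Add(-24, Mul(-1, 10)), Pow(Add(-1, Add(-24, Mul(-1, 10))), -1)), -1)))) = Add(4373, Add(Mul(-1563, Rational(-1, 2219)), Mul(1966, Pow(Mul(-6, Add(-24, -10), Pow(Add(-1, Add(-24, -10)), -1)), -1)))) = Add(4373, Add(Rational(1563, 2219), Mul(1966, Pow(Mul(-6, -34, Pow(Add(-1, -34), -1)), -1)))) = Add(4373, Add(Rational(1563, 2219), Mul(1966, Pow(Mul(-6, -34, Pow(-35, -1)), -1)))) = Add(4373, Add(Rational(1563, 2219), Mul(1966, Pow(Mul(-6, -34, Rational(-1, 35)), -1)))) = Add(4373, Add(Rational(1563, 2219), Mul(1966, Pow(Rational(-204, 35), -1)))) = Add(4373, Add(Rational(1563, 2219), Mul(1966, Rational(-35, 204)))) = Add(4373, Add(Rational(1563, 2219), Rational(-34405, 102))) = Add(4373, Rational(-76185269, 226338)) = Rational(913590805, 226338)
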